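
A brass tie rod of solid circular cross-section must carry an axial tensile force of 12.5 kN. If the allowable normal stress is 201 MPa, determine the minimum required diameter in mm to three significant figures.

8.90 mm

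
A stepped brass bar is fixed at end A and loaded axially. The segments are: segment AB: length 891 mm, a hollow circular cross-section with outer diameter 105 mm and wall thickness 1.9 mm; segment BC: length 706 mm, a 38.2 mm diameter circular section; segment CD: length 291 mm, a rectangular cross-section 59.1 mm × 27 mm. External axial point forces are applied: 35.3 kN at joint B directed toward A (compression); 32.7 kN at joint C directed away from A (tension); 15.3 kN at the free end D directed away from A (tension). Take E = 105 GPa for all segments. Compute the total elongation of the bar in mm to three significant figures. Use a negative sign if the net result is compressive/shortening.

0.483 mm

Internal axial forces (sectioning from the free end, tension +): N_CD = 15.3 kN, N_BC = 48 kN, N_AB = 12.7 kN.
A_AB = 615.4 mm².
A_BC = 1146 mm².
A_CD = 1596 mm².
δ_AB = 12700·891/(615.4·105000) = 0.1751 mm
δ_BC = 48000·706/(1146·105000) = 0.2816 mm
δ_CD = 15300·291/(1596·105000) = 0.02657 mm
δ = Σδ_i = 0.4833 mm.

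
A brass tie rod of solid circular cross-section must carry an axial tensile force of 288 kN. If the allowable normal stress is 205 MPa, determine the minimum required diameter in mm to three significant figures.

Required area A ≥ P/σ_allow = 288000/205 = 1405 mm².
For a solid circular section, d ≥ √(4A/π) = 42.29 mm.

42.3 mm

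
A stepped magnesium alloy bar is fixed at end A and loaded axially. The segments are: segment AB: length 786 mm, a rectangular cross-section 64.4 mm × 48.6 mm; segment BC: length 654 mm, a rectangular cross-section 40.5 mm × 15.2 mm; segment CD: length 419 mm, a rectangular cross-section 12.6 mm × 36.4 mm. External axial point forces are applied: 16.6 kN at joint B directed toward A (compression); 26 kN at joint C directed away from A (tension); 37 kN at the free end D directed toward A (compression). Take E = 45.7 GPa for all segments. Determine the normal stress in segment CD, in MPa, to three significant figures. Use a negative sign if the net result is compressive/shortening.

-80.7 MPa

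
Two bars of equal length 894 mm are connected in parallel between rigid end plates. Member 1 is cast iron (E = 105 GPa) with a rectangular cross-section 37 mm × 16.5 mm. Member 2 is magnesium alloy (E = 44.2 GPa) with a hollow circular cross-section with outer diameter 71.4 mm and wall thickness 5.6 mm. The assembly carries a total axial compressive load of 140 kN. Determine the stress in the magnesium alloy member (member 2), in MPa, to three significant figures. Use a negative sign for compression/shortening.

-53.7 MPa

A_1 = 610.5 mm².
A_2 = 1158 mm².
Equal strain + equilibrium ⇒ each member carries load in proportion to AE: A₁E₁ = 64100000 N, A₂E₂ = 51170000 N, ΣAE = 115300000 N.
σ₂ = P·E₂/ΣAE = -140000·44200/115300000 = -53.68 MPa.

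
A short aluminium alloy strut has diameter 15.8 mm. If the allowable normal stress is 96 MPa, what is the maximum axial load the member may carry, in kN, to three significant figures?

A = 196.1 mm².
P_max = σ_allow · A = 96 · 196.1 = 18820 N = 18.82 kN.

18.8 kN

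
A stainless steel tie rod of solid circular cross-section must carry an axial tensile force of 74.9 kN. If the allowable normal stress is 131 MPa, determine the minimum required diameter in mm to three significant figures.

Required area A ≥ P/σ_allow = 74900/131 = 571.8 mm².
For a solid circular section, d ≥ √(4A/π) = 26.98 mm.

27.0 mm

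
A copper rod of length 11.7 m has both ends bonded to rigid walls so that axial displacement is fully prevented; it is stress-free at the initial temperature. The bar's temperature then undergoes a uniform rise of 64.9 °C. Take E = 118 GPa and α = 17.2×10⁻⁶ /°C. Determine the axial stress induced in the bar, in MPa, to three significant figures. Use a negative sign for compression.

Free thermal expansion αLΔT = 17.2e-6 · 11700 · 64.9 = 13.06 mm.
The walls impose strain ε = −(13.06)/11700 = -1.1163e-03; σ = Eε = 118000 · -1.1163e-03 = -131.7 MPa.

-132 MPa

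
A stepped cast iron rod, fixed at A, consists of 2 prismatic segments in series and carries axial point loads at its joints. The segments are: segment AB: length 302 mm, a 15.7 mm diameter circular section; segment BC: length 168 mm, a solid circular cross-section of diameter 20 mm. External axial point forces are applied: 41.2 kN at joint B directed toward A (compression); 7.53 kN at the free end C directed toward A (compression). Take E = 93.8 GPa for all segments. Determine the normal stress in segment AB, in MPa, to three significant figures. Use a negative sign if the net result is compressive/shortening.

-252 MPa

Internal axial forces (sectioning from the free end, tension +): N_BC = -7.53 kN, N_AB = -48.73 kN.
A_AB = 193.6 mm².
σ_AB = N_AB/A_AB = -48730/193.6 = -251.7 MPa.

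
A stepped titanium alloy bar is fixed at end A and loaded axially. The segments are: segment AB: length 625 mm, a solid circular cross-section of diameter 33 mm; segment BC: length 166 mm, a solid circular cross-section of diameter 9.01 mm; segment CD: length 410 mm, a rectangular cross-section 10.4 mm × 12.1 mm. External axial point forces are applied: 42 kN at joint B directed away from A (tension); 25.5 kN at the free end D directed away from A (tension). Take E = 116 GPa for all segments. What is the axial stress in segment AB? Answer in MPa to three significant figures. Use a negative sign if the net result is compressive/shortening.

Internal axial forces (sectioning from the free end, tension +): N_CD = 25.5 kN, N_BC = 25.5 kN, N_AB = 67.5 kN.
A_AB = 855.3 mm².
σ_AB = N_AB/A_AB = 67500/855.3 = 78.92 MPa.

78.9 MPa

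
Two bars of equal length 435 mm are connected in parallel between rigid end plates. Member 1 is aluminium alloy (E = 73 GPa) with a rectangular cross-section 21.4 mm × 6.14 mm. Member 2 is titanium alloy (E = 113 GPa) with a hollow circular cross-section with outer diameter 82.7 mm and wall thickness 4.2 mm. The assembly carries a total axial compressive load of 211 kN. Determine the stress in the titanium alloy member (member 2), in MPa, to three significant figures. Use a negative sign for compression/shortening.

A_1 = 131.4 mm².
A_2 = 1036 mm².
Equal strain + equilibrium ⇒ each member carries load in proportion to AE: A₁E₁ = 9592000 N, A₂E₂ = 117000000 N, ΣAE = 126600000 N.
σ₂ = P·E₂/ΣAE = -211000·113000/126600000 = -188.3 MPa.

-188 MPa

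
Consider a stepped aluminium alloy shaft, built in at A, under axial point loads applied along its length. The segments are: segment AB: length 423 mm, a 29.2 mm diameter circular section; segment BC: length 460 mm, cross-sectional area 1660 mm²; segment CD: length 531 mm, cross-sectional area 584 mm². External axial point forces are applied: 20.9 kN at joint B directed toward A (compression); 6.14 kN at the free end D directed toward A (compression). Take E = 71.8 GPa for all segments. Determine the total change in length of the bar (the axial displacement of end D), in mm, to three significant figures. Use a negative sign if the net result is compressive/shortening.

-0.339 mm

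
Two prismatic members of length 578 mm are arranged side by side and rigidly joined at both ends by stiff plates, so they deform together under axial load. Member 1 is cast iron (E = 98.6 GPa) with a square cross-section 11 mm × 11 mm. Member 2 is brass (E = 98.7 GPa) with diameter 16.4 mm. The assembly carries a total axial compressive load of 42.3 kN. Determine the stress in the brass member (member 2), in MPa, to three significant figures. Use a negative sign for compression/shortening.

A_1 = 121 mm².
A_2 = 211.2 mm².
Equal strain + equilibrium ⇒ each member carries load in proportion to AE: A₁E₁ = 11930000 N, A₂E₂ = 20850000 N, ΣAE = 32780000 N.
σ₂ = P·E₂/ΣAE = -42300·98700/32780000 = -127.4 MPa.

-127 MPa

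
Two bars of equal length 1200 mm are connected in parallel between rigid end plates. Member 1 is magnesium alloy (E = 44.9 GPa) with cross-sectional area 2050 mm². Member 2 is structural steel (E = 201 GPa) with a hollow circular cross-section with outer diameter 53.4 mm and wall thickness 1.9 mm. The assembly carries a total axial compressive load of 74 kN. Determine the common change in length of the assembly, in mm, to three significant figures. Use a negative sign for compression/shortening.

-0.577 mm

A_2 = 307.4 mm².
Equal strain + equilibrium ⇒ each member carries load in proportion to AE: A₁E₁ = 92040000 N, A₂E₂ = 61790000 N, ΣAE = 153800000 N.
δ = PL/ΣAE = -74000·1200/153800000 = -0.5772 mm.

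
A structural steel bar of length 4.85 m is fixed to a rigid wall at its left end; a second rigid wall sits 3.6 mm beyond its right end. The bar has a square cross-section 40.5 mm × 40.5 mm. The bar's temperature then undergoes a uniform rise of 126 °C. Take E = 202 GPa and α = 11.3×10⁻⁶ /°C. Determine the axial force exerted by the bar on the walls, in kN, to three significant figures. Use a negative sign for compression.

Free thermal expansion αLΔT = 11.3e-6 · 4850 · 126 = 6.905 mm.
The walls engage after the gap closes; constrained expansion = 6.905 − 3.6 = 3.305 mm.
The walls impose strain ε = −(3.305)/4850 = -6.8153e-04; σ = Eε = 202000 · -6.8153e-04 = -137.7 MPa.
Wall reaction R = σ·A = -137.7·1640 = -225800 N = -225.8 kN.

-226 kN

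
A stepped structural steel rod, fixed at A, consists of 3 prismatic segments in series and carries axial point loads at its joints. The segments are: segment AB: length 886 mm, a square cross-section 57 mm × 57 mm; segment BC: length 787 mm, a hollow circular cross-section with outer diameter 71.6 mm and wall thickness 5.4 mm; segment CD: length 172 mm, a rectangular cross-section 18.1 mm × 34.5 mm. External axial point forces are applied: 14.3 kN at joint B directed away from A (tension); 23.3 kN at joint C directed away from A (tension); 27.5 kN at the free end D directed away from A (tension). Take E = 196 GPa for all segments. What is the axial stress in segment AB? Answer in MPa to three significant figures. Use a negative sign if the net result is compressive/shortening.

Internal axial forces (sectioning from the free end, tension +): N_CD = 27.5 kN, N_BC = 50.8 kN, N_AB = 65.1 kN.
A_AB = 3249 mm².
σ_AB = N_AB/A_AB = 65100/3249 = 20.04 MPa.

20.0 MPa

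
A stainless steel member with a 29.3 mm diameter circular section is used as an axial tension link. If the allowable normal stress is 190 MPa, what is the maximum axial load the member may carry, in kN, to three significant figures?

128 kN

A = 674.3 mm².
P_max = σ_allow · A = 190 · 674.3 = 128100 N = 128.1 kN.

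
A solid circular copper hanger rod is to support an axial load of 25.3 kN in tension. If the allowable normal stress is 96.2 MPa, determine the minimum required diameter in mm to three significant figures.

18.3 mm

Required area A ≥ P/σ_allow = 25300/96.2 = 263 mm².
For a solid circular section, d ≥ √(4A/π) = 18.3 mm.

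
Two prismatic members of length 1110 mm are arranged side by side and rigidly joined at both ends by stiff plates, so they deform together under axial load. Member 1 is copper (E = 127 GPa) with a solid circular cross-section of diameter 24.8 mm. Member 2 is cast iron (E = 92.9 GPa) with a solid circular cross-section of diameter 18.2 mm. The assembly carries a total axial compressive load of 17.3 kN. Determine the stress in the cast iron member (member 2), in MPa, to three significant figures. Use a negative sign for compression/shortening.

A_1 = 483.1 mm².
A_2 = 260.2 mm².
Equal strain + equilibrium ⇒ each member carries load in proportion to AE: A₁E₁ = 61350000 N, A₂E₂ = 24170000 N, ΣAE = 85520000 N.
σ₂ = P·E₂/ΣAE = -17300·92900/85520000 = -18.79 MPa.

-18.8 MPa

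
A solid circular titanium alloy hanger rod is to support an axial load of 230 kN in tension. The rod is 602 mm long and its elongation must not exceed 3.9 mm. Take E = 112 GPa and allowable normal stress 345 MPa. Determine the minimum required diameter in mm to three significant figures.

Required area A ≥ P/σ_allow = 230000/345 = 666.7 mm².
For a solid circular section, d ≥ √(4A/π) = 29.13 mm.
Elongation limit: A ≥ PL/(Eδ_allow) = 230000·602/(112000·3.9) = 317 mm² ⇒ d ≥ 20.09 mm.
The stress limit governs.

29.1 mm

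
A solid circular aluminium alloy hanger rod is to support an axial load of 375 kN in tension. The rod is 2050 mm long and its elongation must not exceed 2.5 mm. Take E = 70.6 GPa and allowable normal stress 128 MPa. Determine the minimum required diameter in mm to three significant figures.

Required area A ≥ P/σ_allow = 375000/128 = 2930 mm².
For a solid circular section, d ≥ √(4A/π) = 61.08 mm.
Elongation limit: A ≥ PL/(Eδ_allow) = 375000·2050/(70600·2.5) = 4356 mm² ⇒ d ≥ 74.47 mm.
The elongation limit governs.

74.5 mm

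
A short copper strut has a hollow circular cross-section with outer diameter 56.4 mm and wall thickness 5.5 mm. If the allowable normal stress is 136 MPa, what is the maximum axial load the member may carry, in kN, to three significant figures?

120 kN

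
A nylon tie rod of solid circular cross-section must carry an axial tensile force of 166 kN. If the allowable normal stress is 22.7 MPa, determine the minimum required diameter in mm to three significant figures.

Required area A ≥ P/σ_allow = 166000/22.7 = 7313 mm².
For a solid circular section, d ≥ √(4A/π) = 96.49 mm.

96.5 mm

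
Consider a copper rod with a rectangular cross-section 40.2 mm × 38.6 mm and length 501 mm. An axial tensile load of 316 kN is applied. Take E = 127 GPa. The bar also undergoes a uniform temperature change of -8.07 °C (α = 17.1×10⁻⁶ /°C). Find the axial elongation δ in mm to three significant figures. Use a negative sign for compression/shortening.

A = 1552 mm².
δ_mech = NL/(AE) = 316000·501/(1552·127000) = 0.8034 mm.
δ_thermal = αLΔT = 17.1e-6·501·-8.07 = -0.06914 mm.
δ = δ_mech + δ_thermal = 0.7342 mm.

0.734 mm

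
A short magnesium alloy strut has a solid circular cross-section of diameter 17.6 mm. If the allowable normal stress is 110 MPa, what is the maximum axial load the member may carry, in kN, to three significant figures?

26.8 kN

A = 243.3 mm².
P_max = σ_allow · A = 110 · 243.3 = 26760 N = 26.76 kN.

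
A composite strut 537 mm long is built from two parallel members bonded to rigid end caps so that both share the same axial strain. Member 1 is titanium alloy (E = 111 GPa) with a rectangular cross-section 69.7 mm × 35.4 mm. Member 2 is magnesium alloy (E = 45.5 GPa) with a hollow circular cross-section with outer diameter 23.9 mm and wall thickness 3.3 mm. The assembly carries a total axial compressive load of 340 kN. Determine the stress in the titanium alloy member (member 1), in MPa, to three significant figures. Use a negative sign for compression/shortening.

-133 MPa

A_1 = 2467 mm².
A_2 = 213.6 mm².
Equal strain + equilibrium ⇒ each member carries load in proportion to AE: A₁E₁ = 273900000 N, A₂E₂ = 9717000 N, ΣAE = 283600000 N.
σ₁ = P·E₁/ΣAE = -340000·111000/283600000 = -133.1 MPa.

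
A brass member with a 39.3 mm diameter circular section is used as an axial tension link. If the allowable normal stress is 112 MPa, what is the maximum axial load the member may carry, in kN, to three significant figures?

136 kN

A = 1213 mm².
P_max = σ_allow · A = 112 · 1213 = 135900 N = 135.9 kN.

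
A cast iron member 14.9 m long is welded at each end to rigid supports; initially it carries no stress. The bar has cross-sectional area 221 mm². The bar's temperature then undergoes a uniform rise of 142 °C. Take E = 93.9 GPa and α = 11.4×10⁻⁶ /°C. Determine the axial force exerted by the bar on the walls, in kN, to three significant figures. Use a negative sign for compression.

-33.6 kN

Free thermal expansion αLΔT = 11.4e-6 · 14900 · 142 = 24.12 mm.
The walls impose strain ε = −(24.12)/14900 = -1.6188e-03; σ = Eε = 93900 · -1.6188e-03 = -152 MPa.
Wall reaction R = σ·A = -152·221 = -33590 N = -33.59 kN.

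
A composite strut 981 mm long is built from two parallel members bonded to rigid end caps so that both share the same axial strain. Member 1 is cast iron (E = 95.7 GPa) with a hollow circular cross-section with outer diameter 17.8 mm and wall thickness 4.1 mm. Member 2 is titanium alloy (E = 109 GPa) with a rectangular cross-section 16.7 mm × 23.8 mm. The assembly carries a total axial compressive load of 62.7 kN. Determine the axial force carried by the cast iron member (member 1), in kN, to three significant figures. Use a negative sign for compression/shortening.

A_1 = 176.5 mm².
A_2 = 397.5 mm².
Equal strain + equilibrium ⇒ each member carries load in proportion to AE: A₁E₁ = 16890000 N, A₂E₂ = 43320000 N, ΣAE = 60210000 N.
F₁ = P·A₁E₁/ΣAE = -62700·16890000/60210000 = -17590 N.

-17.6 kN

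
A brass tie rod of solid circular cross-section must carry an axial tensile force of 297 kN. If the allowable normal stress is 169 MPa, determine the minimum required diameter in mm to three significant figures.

47.3 mm

Required area A ≥ P/σ_allow = 297000/169 = 1757 mm².
For a solid circular section, d ≥ √(4A/π) = 47.3 mm.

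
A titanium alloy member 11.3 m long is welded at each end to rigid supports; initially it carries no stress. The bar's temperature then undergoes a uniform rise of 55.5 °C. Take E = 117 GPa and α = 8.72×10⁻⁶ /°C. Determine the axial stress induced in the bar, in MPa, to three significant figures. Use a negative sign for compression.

-56.6 MPa

Free thermal expansion αLΔT = 8.72e-6 · 11300 · 55.5 = 5.469 mm.
The walls impose strain ε = −(5.469)/11300 = -4.8396e-04; σ = Eε = 117000 · -4.8396e-04 = -56.62 MPa.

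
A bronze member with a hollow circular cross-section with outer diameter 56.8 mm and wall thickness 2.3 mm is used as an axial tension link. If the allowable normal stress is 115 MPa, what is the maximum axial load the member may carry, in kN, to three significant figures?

A = 393.8 mm².
P_max = σ_allow · A = 115 · 393.8 = 45290 N = 45.29 kN.

45.3 kN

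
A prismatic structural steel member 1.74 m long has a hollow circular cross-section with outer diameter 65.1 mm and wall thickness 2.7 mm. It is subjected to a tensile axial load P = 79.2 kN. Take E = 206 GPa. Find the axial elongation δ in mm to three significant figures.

1.26 mm

A = 529.3 mm².
δ_mech = NL/(AE) = 79200·1740/(529.3·206000) = 1.264 mm.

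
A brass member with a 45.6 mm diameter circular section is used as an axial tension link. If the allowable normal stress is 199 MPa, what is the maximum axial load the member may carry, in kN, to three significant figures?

325 kN

A = 1633 mm².
P_max = σ_allow · A = 199 · 1633 = 325000 N = 325 kN.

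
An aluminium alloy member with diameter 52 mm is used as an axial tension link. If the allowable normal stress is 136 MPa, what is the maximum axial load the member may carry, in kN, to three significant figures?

289 kN

A = 2124 mm².
P_max = σ_allow · A = 136 · 2124 = 288800 N = 288.8 kN.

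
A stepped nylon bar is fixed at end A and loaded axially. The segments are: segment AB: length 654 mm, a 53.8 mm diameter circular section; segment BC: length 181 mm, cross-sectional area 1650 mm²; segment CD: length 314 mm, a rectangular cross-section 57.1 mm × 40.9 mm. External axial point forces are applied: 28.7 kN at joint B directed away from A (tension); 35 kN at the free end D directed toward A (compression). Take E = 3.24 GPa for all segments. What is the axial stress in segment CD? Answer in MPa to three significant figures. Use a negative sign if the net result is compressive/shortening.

-15.0 MPa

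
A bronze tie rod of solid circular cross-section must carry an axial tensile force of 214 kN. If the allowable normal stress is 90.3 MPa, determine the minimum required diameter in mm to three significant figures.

54.9 mm

Required area A ≥ P/σ_allow = 214000/90.3 = 2370 mm².
For a solid circular section, d ≥ √(4A/π) = 54.93 mm.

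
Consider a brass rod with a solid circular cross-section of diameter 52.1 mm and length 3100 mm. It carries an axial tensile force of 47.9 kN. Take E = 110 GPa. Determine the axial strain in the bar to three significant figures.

A = 2132 mm².
σ = N/A = 22.47 MPa; ε = σ/E = 22.47/110000 = 2.043e-04.

2.04e-04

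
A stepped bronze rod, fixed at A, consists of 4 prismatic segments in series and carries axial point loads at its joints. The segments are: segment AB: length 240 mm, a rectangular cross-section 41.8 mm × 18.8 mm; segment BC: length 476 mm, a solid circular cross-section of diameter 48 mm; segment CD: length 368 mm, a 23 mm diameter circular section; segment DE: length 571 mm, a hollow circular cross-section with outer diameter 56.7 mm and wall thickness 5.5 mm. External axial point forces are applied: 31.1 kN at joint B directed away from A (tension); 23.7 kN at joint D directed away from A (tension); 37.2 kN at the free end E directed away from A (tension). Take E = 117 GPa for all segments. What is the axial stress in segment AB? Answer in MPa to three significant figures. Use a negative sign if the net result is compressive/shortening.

Internal axial forces (sectioning from the free end, tension +): N_DE = 37.2 kN, N_CD = 60.9 kN, N_BC = 60.9 kN, N_AB = 92 kN.
A_AB = 785.8 mm².
σ_AB = N_AB/A_AB = 92000/785.8 = 117.1 MPa.

117 MPa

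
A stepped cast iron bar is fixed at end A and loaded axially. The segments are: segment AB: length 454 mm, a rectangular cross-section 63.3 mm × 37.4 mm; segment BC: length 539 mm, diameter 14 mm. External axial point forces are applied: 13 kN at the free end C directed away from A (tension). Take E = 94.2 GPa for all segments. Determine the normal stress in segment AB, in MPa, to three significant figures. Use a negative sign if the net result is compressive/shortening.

5.49 MPa

Internal axial forces (sectioning from the free end, tension +): N_BC = 13 kN, N_AB = 13 kN.
A_AB = 2367 mm².
σ_AB = N_AB/A_AB = 13000/2367 = 5.491 MPa.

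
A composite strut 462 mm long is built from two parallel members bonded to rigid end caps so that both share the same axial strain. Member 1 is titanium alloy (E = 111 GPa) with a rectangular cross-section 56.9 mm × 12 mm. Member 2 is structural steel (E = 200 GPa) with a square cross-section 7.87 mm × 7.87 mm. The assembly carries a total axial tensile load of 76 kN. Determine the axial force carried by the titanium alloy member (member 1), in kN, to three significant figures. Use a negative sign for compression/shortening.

65.3 kN

A_1 = 682.8 mm².
A_2 = 61.94 mm².
Equal strain + equilibrium ⇒ each member carries load in proportion to AE: A₁E₁ = 75790000 N, A₂E₂ = 12390000 N, ΣAE = 88180000 N.
F₁ = P·A₁E₁/ΣAE = 76000·75790000/88180000 = 65320 N.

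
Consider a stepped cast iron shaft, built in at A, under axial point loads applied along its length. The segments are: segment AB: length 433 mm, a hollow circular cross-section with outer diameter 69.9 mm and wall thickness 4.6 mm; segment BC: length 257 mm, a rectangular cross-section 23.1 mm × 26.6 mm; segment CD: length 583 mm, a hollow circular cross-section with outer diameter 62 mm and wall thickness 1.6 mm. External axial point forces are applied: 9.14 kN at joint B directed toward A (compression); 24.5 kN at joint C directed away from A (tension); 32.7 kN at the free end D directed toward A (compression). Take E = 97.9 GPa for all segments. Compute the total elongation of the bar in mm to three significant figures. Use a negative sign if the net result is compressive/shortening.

-0.758 mm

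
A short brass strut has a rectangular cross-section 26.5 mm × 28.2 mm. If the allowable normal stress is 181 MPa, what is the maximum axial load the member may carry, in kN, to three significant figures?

135 kN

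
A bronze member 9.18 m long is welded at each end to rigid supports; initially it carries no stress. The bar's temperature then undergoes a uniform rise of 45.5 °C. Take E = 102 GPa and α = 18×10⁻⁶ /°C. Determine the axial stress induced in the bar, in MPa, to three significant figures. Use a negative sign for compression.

-83.5 MPa

Free thermal expansion αLΔT = 18e-6 · 9180 · 45.5 = 7.518 mm.
The walls impose strain ε = −(7.518)/9180 = -8.1900e-04; σ = Eε = 102000 · -8.1900e-04 = -83.54 MPa.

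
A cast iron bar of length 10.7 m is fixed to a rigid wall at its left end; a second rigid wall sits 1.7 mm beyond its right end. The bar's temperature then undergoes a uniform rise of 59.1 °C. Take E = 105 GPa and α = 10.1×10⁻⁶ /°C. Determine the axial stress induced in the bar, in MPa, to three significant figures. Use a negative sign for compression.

-46.0 MPa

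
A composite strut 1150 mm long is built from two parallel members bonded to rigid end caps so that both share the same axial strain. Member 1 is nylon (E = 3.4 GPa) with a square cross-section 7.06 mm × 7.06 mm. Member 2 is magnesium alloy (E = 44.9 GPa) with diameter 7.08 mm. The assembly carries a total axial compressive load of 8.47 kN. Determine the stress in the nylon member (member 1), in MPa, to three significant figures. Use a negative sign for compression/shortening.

-14.9 MPa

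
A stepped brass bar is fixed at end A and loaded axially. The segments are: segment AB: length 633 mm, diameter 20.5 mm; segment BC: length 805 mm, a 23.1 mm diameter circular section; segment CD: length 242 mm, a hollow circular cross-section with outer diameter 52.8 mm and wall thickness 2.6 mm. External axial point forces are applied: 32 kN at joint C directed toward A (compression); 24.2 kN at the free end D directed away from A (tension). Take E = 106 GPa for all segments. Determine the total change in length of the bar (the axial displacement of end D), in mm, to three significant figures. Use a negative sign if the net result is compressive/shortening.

-0.148 mm

Internal axial forces (sectioning from the free end, tension +): N_CD = 24.2 kN, N_BC = -7.8 kN, N_AB = -7.8 kN.
A_AB = 330.1 mm².
A_BC = 419.1 mm².
A_CD = 410 mm².
δ_AB = -7800·633/(330.1·106000) = -0.1411 mm
δ_BC = -7800·805/(419.1·106000) = -0.1413 mm
δ_CD = 24200·242/(410·106000) = 0.1347 mm
δ = Σδ_i = -0.1477 mm.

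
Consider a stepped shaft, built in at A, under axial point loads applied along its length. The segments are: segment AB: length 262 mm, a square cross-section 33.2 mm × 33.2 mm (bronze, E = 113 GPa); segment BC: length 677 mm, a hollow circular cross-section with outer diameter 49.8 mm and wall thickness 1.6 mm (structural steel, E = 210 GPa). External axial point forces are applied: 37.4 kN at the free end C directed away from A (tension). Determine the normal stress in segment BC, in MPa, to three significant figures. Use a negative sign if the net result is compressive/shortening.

Internal axial forces (sectioning from the free end, tension +): N_BC = 37.4 kN, N_AB = 37.4 kN.
A_BC = 242.3 mm².
σ_BC = N_BC/A_BC = 37400/242.3 = 154.4 MPa.

154 MPa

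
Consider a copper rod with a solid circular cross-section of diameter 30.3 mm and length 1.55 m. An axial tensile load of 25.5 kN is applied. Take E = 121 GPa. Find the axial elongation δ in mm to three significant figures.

A = 721.1 mm².
δ_mech = NL/(AE) = 25500·1550/(721.1·121000) = 0.453 mm.

0.453 mm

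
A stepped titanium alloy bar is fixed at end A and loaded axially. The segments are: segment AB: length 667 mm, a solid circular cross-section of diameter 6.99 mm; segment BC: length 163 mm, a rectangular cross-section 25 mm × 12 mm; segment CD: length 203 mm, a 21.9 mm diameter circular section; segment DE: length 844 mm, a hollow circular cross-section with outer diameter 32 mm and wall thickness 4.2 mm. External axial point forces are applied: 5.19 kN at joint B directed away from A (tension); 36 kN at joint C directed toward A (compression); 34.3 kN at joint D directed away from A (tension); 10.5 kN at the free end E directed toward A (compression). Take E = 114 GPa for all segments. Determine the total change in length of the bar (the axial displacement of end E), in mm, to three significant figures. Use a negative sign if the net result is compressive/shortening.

Internal axial forces (sectioning from the free end, tension +): N_DE = -10.5 kN, N_CD = 23.8 kN, N_BC = -12.2 kN, N_AB = -7.01 kN.
A_AB = 38.37 mm².
A_BC = 300 mm².
A_CD = 376.7 mm².
A_DE = 366.8 mm².
δ_AB = -7010·667/(38.37·114000) = -1.069 mm
δ_BC = -12200·163/(300·114000) = -0.05815 mm
δ_CD = 23800·203/(376.7·114000) = 0.1125 mm
δ_DE = -10500·844/(366.8·114000) = -0.2119 mm
δ = Σδ_i = -1.226 mm.

-1.23 mm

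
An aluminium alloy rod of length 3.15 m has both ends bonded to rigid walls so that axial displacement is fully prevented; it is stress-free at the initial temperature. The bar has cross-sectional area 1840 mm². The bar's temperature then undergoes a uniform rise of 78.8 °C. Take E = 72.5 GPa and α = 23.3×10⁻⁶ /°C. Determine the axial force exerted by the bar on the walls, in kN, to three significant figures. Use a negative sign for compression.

-245 kN

Free thermal expansion αLΔT = 23.3e-6 · 3150 · 78.8 = 5.784 mm.
The walls impose strain ε = −(5.784)/3150 = -1.8360e-03; σ = Eε = 72500 · -1.8360e-03 = -133.1 MPa.
Wall reaction R = σ·A = -133.1·1840 = -244900 N = -244.9 kN.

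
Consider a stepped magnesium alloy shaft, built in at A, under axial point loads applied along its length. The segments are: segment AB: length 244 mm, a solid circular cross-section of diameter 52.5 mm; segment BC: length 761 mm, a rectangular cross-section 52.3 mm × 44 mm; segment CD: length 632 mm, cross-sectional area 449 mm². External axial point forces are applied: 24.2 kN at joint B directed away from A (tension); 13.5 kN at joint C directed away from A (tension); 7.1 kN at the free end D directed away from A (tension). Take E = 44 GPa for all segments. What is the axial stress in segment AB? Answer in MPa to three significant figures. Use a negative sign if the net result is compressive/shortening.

Internal axial forces (sectioning from the free end, tension +): N_CD = 7.1 kN, N_BC = 20.6 kN, N_AB = 44.8 kN.
A_AB = 2165 mm².
σ_AB = N_AB/A_AB = 44800/2165 = 20.7 MPa.

20.7 MPa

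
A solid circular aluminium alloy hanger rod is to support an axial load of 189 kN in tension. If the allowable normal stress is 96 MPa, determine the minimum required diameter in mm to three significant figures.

Required area A ≥ P/σ_allow = 189000/96 = 1969 mm².
For a solid circular section, d ≥ √(4A/π) = 50.07 mm.

50.1 mm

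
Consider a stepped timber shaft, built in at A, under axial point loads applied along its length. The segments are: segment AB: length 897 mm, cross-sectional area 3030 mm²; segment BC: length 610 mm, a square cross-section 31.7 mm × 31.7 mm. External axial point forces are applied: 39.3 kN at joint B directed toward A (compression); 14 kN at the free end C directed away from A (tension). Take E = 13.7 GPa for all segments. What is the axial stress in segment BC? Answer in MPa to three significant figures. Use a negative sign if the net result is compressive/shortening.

13.9 MPa

Internal axial forces (sectioning from the free end, tension +): N_BC = 14 kN, N_AB = -25.3 kN.
A_BC = 1005 mm².
σ_BC = N_BC/A_BC = 14000/1005 = 13.93 MPa.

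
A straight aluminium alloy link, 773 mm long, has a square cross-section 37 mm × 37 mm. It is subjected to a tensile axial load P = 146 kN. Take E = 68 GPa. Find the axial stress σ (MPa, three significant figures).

107 MPa

A = 1369 mm².
σ = N/A = 146000/1369 = 106.6 MPa.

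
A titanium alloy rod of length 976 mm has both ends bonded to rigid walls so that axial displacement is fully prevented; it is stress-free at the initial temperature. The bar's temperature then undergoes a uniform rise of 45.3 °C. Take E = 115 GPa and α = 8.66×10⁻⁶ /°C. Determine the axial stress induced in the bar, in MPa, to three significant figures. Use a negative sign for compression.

Free thermal expansion αLΔT = 8.66e-6 · 976 · 45.3 = 0.3829 mm.
The walls impose strain ε = −(0.3829)/976 = -3.9230e-04; σ = Eε = 115000 · -3.9230e-04 = -45.11 MPa.

-45.1 MPa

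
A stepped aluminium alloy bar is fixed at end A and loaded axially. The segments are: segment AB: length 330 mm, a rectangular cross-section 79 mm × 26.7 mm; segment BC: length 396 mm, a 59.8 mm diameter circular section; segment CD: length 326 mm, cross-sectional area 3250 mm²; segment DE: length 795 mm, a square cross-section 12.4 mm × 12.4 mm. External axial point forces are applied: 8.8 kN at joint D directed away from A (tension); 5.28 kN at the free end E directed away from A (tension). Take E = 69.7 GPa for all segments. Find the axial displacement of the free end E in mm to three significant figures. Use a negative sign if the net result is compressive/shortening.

0.472 mm

Internal axial forces (sectioning from the free end, tension +): N_DE = 5.28 kN, N_CD = 14.08 kN, N_BC = 14.08 kN, N_AB = 14.08 kN.
A_AB = 2109 mm².
A_BC = 2809 mm².
A_DE = 153.8 mm².
δ_AB = 14080·330/(2109·69700) = 0.0316 mm
δ_BC = 14080·396/(2809·69700) = 0.02848 mm
δ_CD = 14080·326/(3250·69700) = 0.02026 mm
δ_DE = 5280·795/(153.8·69700) = 0.3917 mm
δ = Σδ_i = 0.472 mm.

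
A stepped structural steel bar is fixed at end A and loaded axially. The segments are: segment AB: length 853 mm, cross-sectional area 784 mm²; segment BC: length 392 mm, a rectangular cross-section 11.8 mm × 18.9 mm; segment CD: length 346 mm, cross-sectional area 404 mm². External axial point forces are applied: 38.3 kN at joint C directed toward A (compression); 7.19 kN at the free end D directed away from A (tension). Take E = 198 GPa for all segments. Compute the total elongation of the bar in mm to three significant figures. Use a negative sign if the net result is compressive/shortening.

-0.416 mm

Internal axial forces (sectioning from the free end, tension +): N_CD = 7.19 kN, N_BC = -31.11 kN, N_AB = -31.11 kN.
A_BC = 223 mm².
δ_AB = -31110·853/(784·198000) = -0.1709 mm
δ_BC = -31110·392/(223·198000) = -0.2762 mm
δ_CD = 7190·346/(404·198000) = 0.0311 mm
δ = Σδ_i = -0.416 mm.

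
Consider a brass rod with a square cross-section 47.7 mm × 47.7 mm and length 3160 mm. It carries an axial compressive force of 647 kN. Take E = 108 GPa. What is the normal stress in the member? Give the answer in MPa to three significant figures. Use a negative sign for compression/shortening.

A = 2275 mm².
σ = N/A = -647000/2275 = -284.4 MPa.

-284 MPa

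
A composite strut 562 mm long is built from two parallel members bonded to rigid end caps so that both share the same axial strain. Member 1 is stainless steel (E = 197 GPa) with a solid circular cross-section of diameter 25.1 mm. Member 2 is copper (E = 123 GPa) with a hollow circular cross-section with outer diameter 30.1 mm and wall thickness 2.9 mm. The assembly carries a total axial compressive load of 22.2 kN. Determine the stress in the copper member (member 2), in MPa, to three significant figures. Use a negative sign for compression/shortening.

-21.3 MPa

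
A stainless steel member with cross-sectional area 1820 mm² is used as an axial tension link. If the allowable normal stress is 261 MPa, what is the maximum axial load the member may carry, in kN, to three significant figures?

475 kN

P_max = σ_allow · A = 261 · 1820 = 475000 N = 475 kN.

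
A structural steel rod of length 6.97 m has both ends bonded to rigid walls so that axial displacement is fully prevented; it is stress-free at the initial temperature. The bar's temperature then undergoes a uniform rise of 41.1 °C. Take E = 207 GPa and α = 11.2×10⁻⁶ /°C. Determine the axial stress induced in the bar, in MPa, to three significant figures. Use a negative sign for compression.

-95.3 MPa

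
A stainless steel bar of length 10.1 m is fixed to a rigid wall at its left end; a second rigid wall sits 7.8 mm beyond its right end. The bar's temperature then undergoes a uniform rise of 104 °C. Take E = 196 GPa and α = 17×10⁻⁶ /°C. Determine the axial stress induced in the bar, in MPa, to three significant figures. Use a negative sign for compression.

Free thermal expansion αLΔT = 17e-6 · 10100 · 104 = 17.86 mm.
The walls engage after the gap closes; constrained expansion = 17.86 − 7.8 = 10.06 mm.
The walls impose strain ε = −(10.06)/10100 = -9.9572e-04; σ = Eε = 196000 · -9.9572e-04 = -195.2 MPa.

-195 MPa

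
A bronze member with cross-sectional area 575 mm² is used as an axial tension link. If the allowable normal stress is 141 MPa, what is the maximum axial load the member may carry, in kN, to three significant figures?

P_max = σ_allow · A = 141 · 575 = 81080 N = 81.08 kN.

81.1 kN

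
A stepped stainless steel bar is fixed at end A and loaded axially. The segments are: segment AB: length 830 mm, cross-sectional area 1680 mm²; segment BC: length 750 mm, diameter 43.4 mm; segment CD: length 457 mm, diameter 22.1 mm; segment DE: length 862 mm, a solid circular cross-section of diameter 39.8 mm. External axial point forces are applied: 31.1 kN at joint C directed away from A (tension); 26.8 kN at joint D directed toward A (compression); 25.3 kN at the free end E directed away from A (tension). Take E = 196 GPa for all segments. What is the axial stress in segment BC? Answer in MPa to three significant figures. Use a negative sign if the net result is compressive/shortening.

Internal axial forces (sectioning from the free end, tension +): N_DE = 25.3 kN, N_CD = -1.5 kN, N_BC = 29.6 kN, N_AB = 29.6 kN.
A_BC = 1479 mm².
σ_BC = N_BC/A_BC = 29600/1479 = 20.01 MPa.

20.0 MPa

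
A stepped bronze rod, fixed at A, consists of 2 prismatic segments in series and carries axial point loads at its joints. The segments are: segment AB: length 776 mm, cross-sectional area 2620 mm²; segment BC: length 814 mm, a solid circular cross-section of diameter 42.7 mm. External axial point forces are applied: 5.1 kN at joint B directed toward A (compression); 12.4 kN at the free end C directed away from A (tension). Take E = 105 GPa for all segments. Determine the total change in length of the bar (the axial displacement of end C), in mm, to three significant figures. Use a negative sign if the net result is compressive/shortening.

0.0877 mm

Internal axial forces (sectioning from the free end, tension +): N_BC = 12.4 kN, N_AB = 7.3 kN.
A_BC = 1432 mm².
δ_AB = 7300·776/(2620·105000) = 0.02059 mm
δ_BC = 12400·814/(1432·105000) = 0.06713 mm
δ = Σδ_i = 0.08772 mm.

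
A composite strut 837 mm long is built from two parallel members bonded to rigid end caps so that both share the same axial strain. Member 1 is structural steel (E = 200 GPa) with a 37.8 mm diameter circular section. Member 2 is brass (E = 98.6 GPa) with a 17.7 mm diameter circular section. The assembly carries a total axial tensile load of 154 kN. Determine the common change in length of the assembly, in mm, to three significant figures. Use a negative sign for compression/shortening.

A_1 = 1122 mm².
A_2 = 246.1 mm².
Equal strain + equilibrium ⇒ each member carries load in proportion to AE: A₁E₁ = 224400000 N, A₂E₂ = 24260000 N, ΣAE = 248700000 N.
δ = PL/ΣAE = 154000·837/248700000 = 0.5183 mm.

0.518 mm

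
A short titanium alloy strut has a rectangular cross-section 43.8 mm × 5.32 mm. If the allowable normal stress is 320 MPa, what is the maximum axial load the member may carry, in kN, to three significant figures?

A = 233 mm².
P_max = σ_allow · A = 320 · 233 = 74570 N = 74.57 kN.

74.6 kN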